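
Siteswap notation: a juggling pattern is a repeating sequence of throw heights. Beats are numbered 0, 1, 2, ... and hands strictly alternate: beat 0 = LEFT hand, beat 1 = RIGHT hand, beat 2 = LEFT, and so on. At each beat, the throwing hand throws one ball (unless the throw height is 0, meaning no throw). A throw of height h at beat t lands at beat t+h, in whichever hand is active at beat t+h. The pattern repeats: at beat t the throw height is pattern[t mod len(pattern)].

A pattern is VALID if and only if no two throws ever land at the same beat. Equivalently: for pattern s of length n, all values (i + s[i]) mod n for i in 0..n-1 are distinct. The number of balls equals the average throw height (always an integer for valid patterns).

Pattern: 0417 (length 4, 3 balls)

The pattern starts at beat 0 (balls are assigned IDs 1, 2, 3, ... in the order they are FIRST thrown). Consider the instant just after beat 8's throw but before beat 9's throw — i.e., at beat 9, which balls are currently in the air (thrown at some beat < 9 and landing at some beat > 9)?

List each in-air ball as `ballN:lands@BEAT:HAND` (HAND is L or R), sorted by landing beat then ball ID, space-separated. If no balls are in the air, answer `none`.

Beat 1 (R): throw ball1 h=4 -> lands@5:R; in-air after throw: [b1@5:R]
Beat 2 (L): throw ball2 h=1 -> lands@3:R; in-air after throw: [b2@3:R b1@5:R]
Beat 3 (R): throw ball2 h=7 -> lands@10:L; in-air after throw: [b1@5:R b2@10:L]
Beat 5 (R): throw ball1 h=4 -> lands@9:R; in-air after throw: [b1@9:R b2@10:L]
Beat 6 (L): throw ball3 h=1 -> lands@7:R; in-air after throw: [b3@7:R b1@9:R b2@10:L]
Beat 7 (R): throw ball3 h=7 -> lands@14:L; in-air after throw: [b1@9:R b2@10:L b3@14:L]
Beat 9 (R): throw ball1 h=4 -> lands@13:R; in-air after throw: [b2@10:L b1@13:R b3@14:L]

Answer: ball2:lands@10:L ball3:lands@14:L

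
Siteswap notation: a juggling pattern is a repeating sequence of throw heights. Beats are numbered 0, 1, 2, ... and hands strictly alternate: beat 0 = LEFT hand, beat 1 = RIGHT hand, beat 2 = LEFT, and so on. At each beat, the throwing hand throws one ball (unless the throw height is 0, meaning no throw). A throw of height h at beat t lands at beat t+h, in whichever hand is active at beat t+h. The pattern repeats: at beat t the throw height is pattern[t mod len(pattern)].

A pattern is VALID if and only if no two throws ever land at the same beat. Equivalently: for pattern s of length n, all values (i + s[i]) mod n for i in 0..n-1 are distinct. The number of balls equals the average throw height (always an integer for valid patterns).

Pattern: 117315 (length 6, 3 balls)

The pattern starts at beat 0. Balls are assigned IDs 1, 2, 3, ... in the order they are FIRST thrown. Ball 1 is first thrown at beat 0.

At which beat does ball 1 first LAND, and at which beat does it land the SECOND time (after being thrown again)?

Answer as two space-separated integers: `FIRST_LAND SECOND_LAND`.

Answer: 1 2

Derivation:
Beat 0 (L): throw ball1 h=1 -> lands@1:R; in-air after throw: [b1@1:R]
Beat 1 (R): throw ball1 h=1 -> lands@2:L; in-air after throw: [b1@2:L]
Beat 2 (L): throw ball1 h=7 -> lands@9:R; in-air after throw: [b1@9:R]
Ball 1: thrown@0 h=1 -> first land @1; rethrown@1 h=1 -> second land @2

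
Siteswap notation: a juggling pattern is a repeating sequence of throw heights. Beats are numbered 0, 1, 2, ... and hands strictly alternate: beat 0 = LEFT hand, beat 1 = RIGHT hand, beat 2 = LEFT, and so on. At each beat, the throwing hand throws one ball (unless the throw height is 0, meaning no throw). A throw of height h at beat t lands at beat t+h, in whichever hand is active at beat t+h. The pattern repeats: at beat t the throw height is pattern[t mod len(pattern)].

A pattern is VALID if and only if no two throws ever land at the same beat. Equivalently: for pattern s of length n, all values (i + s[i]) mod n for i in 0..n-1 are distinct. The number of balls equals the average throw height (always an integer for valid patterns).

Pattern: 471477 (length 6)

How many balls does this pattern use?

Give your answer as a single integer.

Answer: 5

Derivation:
Pattern = [4, 7, 1, 4, 7, 7], length n = 6
  position 0: throw height = 4, running sum = 4
  position 1: throw height = 7, running sum = 11
  position 2: throw height = 1, running sum = 12
  position 3: throw height = 4, running sum = 16
  position 4: throw height = 7, running sum = 23
  position 5: throw height = 7, running sum = 30
Total sum = 30; balls = sum / n = 30 / 6 = 5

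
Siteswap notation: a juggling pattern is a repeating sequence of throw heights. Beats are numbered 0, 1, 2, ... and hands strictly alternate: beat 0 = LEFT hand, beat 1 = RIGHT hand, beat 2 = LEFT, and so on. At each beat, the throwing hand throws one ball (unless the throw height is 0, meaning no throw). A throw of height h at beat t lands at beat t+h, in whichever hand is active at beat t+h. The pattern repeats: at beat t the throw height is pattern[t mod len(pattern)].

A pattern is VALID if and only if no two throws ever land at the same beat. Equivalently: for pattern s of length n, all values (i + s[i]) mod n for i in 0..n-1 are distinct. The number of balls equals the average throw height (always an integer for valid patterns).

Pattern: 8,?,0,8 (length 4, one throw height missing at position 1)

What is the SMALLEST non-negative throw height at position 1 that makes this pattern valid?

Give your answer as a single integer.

i=0: (0 + 8) mod 4 = 0
i=1: s[i]=? (unknown)
i=2: (2 + 0) mod 4 = 2
i=3: (3 + 8) mod 4 = 3
Known residues: [0, 2, 3]; need a permutation of 0..3, so missing residue r = 1
Need (1 + s) mod 4 = 1; smallest s = (1 - 1) mod 4 = 0

Answer: 0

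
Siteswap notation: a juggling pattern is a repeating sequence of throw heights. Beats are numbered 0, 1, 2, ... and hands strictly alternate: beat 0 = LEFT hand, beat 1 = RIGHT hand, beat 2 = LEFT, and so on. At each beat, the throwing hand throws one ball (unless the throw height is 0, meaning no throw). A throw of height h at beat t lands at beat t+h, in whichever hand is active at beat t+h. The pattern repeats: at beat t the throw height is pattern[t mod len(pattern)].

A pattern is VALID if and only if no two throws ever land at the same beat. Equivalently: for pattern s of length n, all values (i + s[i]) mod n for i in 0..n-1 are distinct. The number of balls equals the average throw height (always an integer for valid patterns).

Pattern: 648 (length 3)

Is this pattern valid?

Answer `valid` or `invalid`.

Answer: valid

Derivation:
i=0: (i + s[i]) mod n = (0 + 6) mod 3 = 0
i=1: (i + s[i]) mod n = (1 + 4) mod 3 = 2
i=2: (i + s[i]) mod n = (2 + 8) mod 3 = 1
Residues: [0, 2, 1], distinct: True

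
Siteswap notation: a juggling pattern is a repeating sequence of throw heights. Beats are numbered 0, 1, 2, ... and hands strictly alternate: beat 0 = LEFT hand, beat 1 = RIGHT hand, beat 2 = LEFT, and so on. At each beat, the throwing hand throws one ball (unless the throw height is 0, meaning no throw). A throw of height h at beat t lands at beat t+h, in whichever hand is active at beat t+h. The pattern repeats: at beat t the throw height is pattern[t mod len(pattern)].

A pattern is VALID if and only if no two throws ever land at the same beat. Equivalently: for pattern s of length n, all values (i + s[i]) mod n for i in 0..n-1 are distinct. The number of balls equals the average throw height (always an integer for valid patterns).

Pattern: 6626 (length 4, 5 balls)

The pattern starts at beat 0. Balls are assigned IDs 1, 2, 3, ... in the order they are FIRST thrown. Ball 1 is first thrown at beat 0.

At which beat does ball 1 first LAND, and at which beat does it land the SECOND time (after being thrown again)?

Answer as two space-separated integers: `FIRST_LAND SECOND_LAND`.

Beat 0 (L): throw ball1 h=6 -> lands@6:L; in-air after throw: [b1@6:L]
Beat 1 (R): throw ball2 h=6 -> lands@7:R; in-air after throw: [b1@6:L b2@7:R]
Beat 2 (L): throw ball3 h=2 -> lands@4:L; in-air after throw: [b3@4:L b1@6:L b2@7:R]
Beat 3 (R): throw ball4 h=6 -> lands@9:R; in-air after throw: [b3@4:L b1@6:L b2@7:R b4@9:R]
Beat 4 (L): throw ball3 h=6 -> lands@10:L; in-air after throw: [b1@6:L b2@7:R b4@9:R b3@10:L]
Beat 5 (R): throw ball5 h=6 -> lands@11:R; in-air after throw: [b1@6:L b2@7:R b4@9:R b3@10:L b5@11:R]
Beat 6 (L): throw ball1 h=2 -> lands@8:L; in-air after throw: [b2@7:R b1@8:L b4@9:R b3@10:L b5@11:R]
Beat 7 (R): throw ball2 h=6 -> lands@13:R; in-air after throw: [b1@8:L b4@9:R b3@10:L b5@11:R b2@13:R]
Beat 8 (L): throw ball1 h=6 -> lands@14:L; in-air after throw: [b4@9:R b3@10:L b5@11:R b2@13:R b1@14:L]
Ball 1: thrown@0 h=6 -> first land @6; rethrown@6 h=2 -> second land @8

Answer: 6 8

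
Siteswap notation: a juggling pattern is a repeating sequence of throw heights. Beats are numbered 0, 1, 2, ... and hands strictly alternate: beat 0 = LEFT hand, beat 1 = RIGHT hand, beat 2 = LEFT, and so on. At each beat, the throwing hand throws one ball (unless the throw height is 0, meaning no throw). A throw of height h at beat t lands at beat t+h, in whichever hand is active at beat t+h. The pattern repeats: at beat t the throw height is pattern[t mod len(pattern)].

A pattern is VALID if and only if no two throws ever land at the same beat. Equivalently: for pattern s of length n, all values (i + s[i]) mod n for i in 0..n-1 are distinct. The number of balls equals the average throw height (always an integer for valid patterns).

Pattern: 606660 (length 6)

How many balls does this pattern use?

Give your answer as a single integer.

Answer: 4

Derivation:
Pattern = [6, 0, 6, 6, 6, 0], length n = 6
  position 0: throw height = 6, running sum = 6
  position 1: throw height = 0, running sum = 6
  position 2: throw height = 6, running sum = 12
  position 3: throw height = 6, running sum = 18
  position 4: throw height = 6, running sum = 24
  position 5: throw height = 0, running sum = 24
Total sum = 24; balls = sum / n = 24 / 6 = 4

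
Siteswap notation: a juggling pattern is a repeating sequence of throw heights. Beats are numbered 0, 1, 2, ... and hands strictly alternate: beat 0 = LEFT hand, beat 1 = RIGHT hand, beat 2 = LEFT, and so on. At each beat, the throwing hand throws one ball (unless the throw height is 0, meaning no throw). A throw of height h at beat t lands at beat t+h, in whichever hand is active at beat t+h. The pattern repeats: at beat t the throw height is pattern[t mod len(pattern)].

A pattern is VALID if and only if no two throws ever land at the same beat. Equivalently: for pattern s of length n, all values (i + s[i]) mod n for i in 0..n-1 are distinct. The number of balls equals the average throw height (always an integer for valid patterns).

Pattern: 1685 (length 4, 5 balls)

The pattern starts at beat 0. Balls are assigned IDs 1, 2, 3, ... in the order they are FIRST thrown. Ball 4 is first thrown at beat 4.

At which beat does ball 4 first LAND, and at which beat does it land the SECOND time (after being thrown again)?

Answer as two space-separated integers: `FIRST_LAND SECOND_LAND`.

Answer: 5 11

Derivation:
Beat 0 (L): throw ball1 h=1 -> lands@1:R; in-air after throw: [b1@1:R]
Beat 1 (R): throw ball1 h=6 -> lands@7:R; in-air after throw: [b1@7:R]
Beat 2 (L): throw ball2 h=8 -> lands@10:L; in-air after throw: [b1@7:R b2@10:L]
Beat 3 (R): throw ball3 h=5 -> lands@8:L; in-air after throw: [b1@7:R b3@8:L b2@10:L]
Beat 4 (L): throw ball4 h=1 -> lands@5:R; in-air after throw: [b4@5:R b1@7:R b3@8:L b2@10:L]
Beat 5 (R): throw ball4 h=6 -> lands@11:R; in-air after throw: [b1@7:R b3@8:L b2@10:L b4@11:R]
Beat 6 (L): throw ball5 h=8 -> lands@14:L; in-air after throw: [b1@7:R b3@8:L b2@10:L b4@11:R b5@14:L]
Beat 7 (R): throw ball1 h=5 -> lands@12:L; in-air after throw: [b3@8:L b2@10:L b4@11:R b1@12:L b5@14:L]
Beat 8 (L): throw ball3 h=1 -> lands@9:R; in-air after throw: [b3@9:R b2@10:L b4@11:R b1@12:L b5@14:L]
Beat 9 (R): throw ball3 h=6 -> lands@15:R; in-air after throw: [b2@10:L b4@11:R b1@12:L b5@14:L b3@15:R]
Beat 10 (L): throw ball2 h=8 -> lands@18:L; in-air after throw: [b4@11:R b1@12:L b5@14:L b3@15:R b2@18:L]
Beat 11 (R): throw ball4 h=5 -> lands@16:L; in-air after throw: [b1@12:L b5@14:L b3@15:R b4@16:L b2@18:L]
Ball 4: thrown@4 h=1 -> first land @5; rethrown@5 h=6 -> second land @11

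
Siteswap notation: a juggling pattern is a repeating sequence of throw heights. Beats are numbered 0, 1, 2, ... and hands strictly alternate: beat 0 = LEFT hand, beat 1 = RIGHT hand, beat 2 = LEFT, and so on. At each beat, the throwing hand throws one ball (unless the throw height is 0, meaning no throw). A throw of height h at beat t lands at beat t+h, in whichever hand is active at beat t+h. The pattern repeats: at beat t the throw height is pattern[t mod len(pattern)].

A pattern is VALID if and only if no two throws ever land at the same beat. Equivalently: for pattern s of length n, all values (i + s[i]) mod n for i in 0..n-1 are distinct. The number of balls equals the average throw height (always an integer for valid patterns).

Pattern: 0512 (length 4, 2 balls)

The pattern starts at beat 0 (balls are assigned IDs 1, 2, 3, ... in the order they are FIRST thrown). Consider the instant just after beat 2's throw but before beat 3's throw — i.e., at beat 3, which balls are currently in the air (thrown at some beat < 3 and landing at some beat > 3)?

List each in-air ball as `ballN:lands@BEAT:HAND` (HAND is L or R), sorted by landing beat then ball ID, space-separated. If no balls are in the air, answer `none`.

Answer: ball1:lands@6:L

Derivation:
Beat 1 (R): throw ball1 h=5 -> lands@6:L; in-air after throw: [b1@6:L]
Beat 2 (L): throw ball2 h=1 -> lands@3:R; in-air after throw: [b2@3:R b1@6:L]
Beat 3 (R): throw ball2 h=2 -> lands@5:R; in-air after throw: [b2@5:R b1@6:L]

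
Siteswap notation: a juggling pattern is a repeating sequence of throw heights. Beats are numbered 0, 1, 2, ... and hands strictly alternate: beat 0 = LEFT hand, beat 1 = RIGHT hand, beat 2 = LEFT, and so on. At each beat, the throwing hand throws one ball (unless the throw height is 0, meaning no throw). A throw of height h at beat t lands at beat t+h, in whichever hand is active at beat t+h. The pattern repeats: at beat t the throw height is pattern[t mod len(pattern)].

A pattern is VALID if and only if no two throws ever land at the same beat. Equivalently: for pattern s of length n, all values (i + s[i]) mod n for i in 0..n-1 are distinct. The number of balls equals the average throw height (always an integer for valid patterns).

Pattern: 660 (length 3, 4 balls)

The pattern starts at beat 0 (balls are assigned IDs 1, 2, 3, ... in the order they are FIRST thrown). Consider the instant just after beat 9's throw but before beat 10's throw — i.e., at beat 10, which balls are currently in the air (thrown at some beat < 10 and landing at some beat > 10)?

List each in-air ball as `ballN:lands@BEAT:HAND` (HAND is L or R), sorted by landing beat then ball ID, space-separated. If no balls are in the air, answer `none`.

Beat 0 (L): throw ball1 h=6 -> lands@6:L; in-air after throw: [b1@6:L]
Beat 1 (R): throw ball2 h=6 -> lands@7:R; in-air after throw: [b1@6:L b2@7:R]
Beat 3 (R): throw ball3 h=6 -> lands@9:R; in-air after throw: [b1@6:L b2@7:R b3@9:R]
Beat 4 (L): throw ball4 h=6 -> lands@10:L; in-air after throw: [b1@6:L b2@7:R b3@9:R b4@10:L]
Beat 6 (L): throw ball1 h=6 -> lands@12:L; in-air after throw: [b2@7:R b3@9:R b4@10:L b1@12:L]
Beat 7 (R): throw ball2 h=6 -> lands@13:R; in-air after throw: [b3@9:R b4@10:L b1@12:L b2@13:R]
Beat 9 (R): throw ball3 h=6 -> lands@15:R; in-air after throw: [b4@10:L b1@12:L b2@13:R b3@15:R]
Beat 10 (L): throw ball4 h=6 -> lands@16:L; in-air after throw: [b1@12:L b2@13:R b3@15:R b4@16:L]

Answer: ball1:lands@12:L ball2:lands@13:R ball3:lands@15:R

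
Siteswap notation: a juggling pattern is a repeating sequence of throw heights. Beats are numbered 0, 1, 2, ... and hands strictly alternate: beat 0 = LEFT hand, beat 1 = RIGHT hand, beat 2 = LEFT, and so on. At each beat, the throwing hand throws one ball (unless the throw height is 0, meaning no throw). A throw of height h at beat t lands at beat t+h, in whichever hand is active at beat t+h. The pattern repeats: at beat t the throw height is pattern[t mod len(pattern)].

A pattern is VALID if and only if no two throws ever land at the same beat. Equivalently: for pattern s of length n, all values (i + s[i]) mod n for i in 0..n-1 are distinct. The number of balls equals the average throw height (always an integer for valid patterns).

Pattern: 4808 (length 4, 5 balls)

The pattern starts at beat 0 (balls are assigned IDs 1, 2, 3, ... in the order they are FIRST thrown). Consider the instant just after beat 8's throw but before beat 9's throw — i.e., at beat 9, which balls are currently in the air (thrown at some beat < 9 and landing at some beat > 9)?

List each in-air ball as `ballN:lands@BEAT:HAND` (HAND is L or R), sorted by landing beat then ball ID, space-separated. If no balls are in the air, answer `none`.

Beat 0 (L): throw ball1 h=4 -> lands@4:L; in-air after throw: [b1@4:L]
Beat 1 (R): throw ball2 h=8 -> lands@9:R; in-air after throw: [b1@4:L b2@9:R]
Beat 3 (R): throw ball3 h=8 -> lands@11:R; in-air after throw: [b1@4:L b2@9:R b3@11:R]
Beat 4 (L): throw ball1 h=4 -> lands@8:L; in-air after throw: [b1@8:L b2@9:R b3@11:R]
Beat 5 (R): throw ball4 h=8 -> lands@13:R; in-air after throw: [b1@8:L b2@9:R b3@11:R b4@13:R]
Beat 7 (R): throw ball5 h=8 -> lands@15:R; in-air after throw: [b1@8:L b2@9:R b3@11:R b4@13:R b5@15:R]
Beat 8 (L): throw ball1 h=4 -> lands@12:L; in-air after throw: [b2@9:R b3@11:R b1@12:L b4@13:R b5@15:R]
Beat 9 (R): throw ball2 h=8 -> lands@17:R; in-air after throw: [b3@11:R b1@12:L b4@13:R b5@15:R b2@17:R]

Answer: ball3:lands@11:R ball1:lands@12:L ball4:lands@13:R ball5:lands@15:R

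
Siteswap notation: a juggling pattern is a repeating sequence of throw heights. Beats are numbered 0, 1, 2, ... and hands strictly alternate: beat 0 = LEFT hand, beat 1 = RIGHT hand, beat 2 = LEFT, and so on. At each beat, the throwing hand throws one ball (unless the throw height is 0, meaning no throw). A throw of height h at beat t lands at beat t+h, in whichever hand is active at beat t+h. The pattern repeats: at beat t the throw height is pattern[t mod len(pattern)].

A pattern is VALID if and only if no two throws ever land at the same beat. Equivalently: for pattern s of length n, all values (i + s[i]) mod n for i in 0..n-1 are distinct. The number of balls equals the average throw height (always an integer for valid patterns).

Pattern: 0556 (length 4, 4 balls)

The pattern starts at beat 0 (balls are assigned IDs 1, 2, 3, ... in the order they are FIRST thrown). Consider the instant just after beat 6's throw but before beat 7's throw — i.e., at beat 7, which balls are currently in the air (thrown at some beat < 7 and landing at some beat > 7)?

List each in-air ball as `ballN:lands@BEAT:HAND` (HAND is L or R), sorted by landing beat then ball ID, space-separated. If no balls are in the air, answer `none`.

Beat 1 (R): throw ball1 h=5 -> lands@6:L; in-air after throw: [b1@6:L]
Beat 2 (L): throw ball2 h=5 -> lands@7:R; in-air after throw: [b1@6:L b2@7:R]
Beat 3 (R): throw ball3 h=6 -> lands@9:R; in-air after throw: [b1@6:L b2@7:R b3@9:R]
Beat 5 (R): throw ball4 h=5 -> lands@10:L; in-air after throw: [b1@6:L b2@7:R b3@9:R b4@10:L]
Beat 6 (L): throw ball1 h=5 -> lands@11:R; in-air after throw: [b2@7:R b3@9:R b4@10:L b1@11:R]
Beat 7 (R): throw ball2 h=6 -> lands@13:R; in-air after throw: [b3@9:R b4@10:L b1@11:R b2@13:R]

Answer: ball3:lands@9:R ball4:lands@10:L ball1:lands@11:R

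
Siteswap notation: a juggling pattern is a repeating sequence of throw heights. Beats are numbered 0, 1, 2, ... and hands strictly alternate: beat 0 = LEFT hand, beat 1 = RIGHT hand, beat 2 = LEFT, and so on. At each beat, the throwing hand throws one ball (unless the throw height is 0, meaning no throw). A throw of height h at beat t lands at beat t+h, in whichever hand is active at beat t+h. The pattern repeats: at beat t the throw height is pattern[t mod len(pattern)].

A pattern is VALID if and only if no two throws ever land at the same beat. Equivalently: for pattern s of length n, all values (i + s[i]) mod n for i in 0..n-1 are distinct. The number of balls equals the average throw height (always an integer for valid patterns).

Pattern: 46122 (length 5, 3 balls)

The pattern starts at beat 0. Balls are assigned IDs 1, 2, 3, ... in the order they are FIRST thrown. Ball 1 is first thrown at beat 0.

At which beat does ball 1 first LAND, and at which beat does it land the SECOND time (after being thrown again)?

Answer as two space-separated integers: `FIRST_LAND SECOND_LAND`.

Answer: 4 6

Derivation:
Beat 0 (L): throw ball1 h=4 -> lands@4:L; in-air after throw: [b1@4:L]
Beat 1 (R): throw ball2 h=6 -> lands@7:R; in-air after throw: [b1@4:L b2@7:R]
Beat 2 (L): throw ball3 h=1 -> lands@3:R; in-air after throw: [b3@3:R b1@4:L b2@7:R]
Beat 3 (R): throw ball3 h=2 -> lands@5:R; in-air after throw: [b1@4:L b3@5:R b2@7:R]
Beat 4 (L): throw ball1 h=2 -> lands@6:L; in-air after throw: [b3@5:R b1@6:L b2@7:R]
Beat 5 (R): throw ball3 h=4 -> lands@9:R; in-air after throw: [b1@6:L b2@7:R b3@9:R]
Beat 6 (L): throw ball1 h=6 -> lands@12:L; in-air after throw: [b2@7:R b3@9:R b1@12:L]
Ball 1: thrown@0 h=4 -> first land @4; rethrown@4 h=2 -> second land @6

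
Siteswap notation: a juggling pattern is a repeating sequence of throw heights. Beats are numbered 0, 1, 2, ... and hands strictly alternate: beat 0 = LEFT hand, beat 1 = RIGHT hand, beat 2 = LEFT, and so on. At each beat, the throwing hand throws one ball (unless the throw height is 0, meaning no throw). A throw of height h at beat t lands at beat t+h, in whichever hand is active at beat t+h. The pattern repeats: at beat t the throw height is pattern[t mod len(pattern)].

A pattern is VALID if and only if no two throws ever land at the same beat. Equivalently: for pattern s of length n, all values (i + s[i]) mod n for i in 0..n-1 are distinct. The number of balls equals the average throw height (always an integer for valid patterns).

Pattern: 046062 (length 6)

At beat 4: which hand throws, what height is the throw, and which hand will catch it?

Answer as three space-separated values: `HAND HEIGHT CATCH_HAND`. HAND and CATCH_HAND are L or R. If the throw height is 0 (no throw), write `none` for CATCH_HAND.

Beat 4: 4 mod 2 = 0, so hand = L
Throw height = pattern[4 mod 6] = pattern[4] = 6
Lands at beat 4+6=10, 10 mod 2 = 0, so catch hand = L

Answer: L 6 L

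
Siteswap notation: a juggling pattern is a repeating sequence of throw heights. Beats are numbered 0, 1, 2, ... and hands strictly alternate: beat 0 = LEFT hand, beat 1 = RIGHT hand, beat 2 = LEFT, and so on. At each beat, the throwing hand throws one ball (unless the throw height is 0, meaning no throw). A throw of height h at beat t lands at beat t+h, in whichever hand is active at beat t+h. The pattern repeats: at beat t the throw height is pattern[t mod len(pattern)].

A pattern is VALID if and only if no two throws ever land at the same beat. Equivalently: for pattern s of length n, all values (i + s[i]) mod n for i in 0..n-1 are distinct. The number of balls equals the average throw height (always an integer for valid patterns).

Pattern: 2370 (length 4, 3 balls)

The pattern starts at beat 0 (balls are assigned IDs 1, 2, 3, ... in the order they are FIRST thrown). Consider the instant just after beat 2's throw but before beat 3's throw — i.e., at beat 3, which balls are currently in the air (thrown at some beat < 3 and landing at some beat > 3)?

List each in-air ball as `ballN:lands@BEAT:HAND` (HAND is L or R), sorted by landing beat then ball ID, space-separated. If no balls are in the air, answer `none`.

Beat 0 (L): throw ball1 h=2 -> lands@2:L; in-air after throw: [b1@2:L]
Beat 1 (R): throw ball2 h=3 -> lands@4:L; in-air after throw: [b1@2:L b2@4:L]
Beat 2 (L): throw ball1 h=7 -> lands@9:R; in-air after throw: [b2@4:L b1@9:R]

Answer: ball2:lands@4:L ball1:lands@9:R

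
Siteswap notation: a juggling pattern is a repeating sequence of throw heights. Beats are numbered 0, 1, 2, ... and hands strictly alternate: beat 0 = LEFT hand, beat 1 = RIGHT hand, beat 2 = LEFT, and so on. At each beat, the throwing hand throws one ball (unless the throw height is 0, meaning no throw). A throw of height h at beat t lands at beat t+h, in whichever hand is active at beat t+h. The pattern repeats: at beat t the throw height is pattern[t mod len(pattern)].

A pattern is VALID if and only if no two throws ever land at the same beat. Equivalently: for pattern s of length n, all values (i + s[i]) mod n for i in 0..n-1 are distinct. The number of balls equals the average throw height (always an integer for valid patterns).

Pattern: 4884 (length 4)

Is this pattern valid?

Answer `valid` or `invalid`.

Answer: valid

Derivation:
i=0: (i + s[i]) mod n = (0 + 4) mod 4 = 0
i=1: (i + s[i]) mod n = (1 + 8) mod 4 = 1
i=2: (i + s[i]) mod n = (2 + 8) mod 4 = 2
i=3: (i + s[i]) mod n = (3 + 4) mod 4 = 3
Residues: [0, 1, 2, 3], distinct: True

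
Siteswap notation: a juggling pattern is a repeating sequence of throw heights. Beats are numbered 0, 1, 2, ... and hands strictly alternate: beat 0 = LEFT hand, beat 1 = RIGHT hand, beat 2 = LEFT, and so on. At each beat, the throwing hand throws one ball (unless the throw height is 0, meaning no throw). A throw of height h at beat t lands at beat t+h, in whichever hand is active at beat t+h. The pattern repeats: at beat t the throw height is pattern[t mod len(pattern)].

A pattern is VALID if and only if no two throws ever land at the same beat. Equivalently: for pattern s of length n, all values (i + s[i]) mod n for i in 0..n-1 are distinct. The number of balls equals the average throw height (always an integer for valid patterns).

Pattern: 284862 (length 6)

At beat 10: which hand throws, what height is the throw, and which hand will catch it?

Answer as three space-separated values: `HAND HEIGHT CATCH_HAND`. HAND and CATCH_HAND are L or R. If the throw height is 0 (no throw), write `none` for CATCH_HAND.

Beat 10: 10 mod 2 = 0, so hand = L
Throw height = pattern[10 mod 6] = pattern[4] = 6
Lands at beat 10+6=16, 16 mod 2 = 0, so catch hand = L

Answer: L 6 L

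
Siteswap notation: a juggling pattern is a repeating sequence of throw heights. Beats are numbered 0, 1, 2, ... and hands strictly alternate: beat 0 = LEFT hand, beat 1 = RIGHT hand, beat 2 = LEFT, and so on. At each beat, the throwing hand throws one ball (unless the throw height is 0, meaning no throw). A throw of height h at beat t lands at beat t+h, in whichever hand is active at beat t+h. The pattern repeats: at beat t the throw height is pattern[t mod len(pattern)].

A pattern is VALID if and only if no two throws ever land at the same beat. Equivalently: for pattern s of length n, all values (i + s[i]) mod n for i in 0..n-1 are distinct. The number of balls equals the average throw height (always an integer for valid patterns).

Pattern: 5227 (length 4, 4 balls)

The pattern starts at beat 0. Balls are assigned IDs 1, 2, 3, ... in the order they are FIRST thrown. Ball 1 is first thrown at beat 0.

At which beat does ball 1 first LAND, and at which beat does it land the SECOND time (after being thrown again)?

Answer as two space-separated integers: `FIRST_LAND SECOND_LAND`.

Beat 0 (L): throw ball1 h=5 -> lands@5:R; in-air after throw: [b1@5:R]
Beat 1 (R): throw ball2 h=2 -> lands@3:R; in-air after throw: [b2@3:R b1@5:R]
Beat 2 (L): throw ball3 h=2 -> lands@4:L; in-air after throw: [b2@3:R b3@4:L b1@5:R]
Beat 3 (R): throw ball2 h=7 -> lands@10:L; in-air after throw: [b3@4:L b1@5:R b2@10:L]
Beat 4 (L): throw ball3 h=5 -> lands@9:R; in-air after throw: [b1@5:R b3@9:R b2@10:L]
Beat 5 (R): throw ball1 h=2 -> lands@7:R; in-air after throw: [b1@7:R b3@9:R b2@10:L]
Beat 6 (L): throw ball4 h=2 -> lands@8:L; in-air after throw: [b1@7:R b4@8:L b3@9:R b2@10:L]
Beat 7 (R): throw ball1 h=7 -> lands@14:L; in-air after throw: [b4@8:L b3@9:R b2@10:L b1@14:L]
Ball 1: thrown@0 h=5 -> first land @5; rethrown@5 h=2 -> second land @7

Answer: 5 7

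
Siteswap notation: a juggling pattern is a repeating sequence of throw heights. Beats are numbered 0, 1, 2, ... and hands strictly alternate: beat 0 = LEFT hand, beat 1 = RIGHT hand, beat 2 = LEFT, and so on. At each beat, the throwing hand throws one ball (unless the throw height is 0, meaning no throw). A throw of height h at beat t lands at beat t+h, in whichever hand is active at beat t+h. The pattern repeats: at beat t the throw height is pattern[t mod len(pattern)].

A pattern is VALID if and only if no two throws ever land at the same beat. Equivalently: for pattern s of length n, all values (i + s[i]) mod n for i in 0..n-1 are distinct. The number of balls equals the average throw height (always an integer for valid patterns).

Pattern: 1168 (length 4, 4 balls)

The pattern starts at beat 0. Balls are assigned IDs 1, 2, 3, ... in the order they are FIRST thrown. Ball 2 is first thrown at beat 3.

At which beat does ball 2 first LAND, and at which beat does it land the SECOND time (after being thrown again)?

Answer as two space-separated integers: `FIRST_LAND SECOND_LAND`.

Beat 0 (L): throw ball1 h=1 -> lands@1:R; in-air after throw: [b1@1:R]
Beat 1 (R): throw ball1 h=1 -> lands@2:L; in-air after throw: [b1@2:L]
Beat 2 (L): throw ball1 h=6 -> lands@8:L; in-air after throw: [b1@8:L]
Beat 3 (R): throw ball2 h=8 -> lands@11:R; in-air after throw: [b1@8:L b2@11:R]
Beat 4 (L): throw ball3 h=1 -> lands@5:R; in-air after throw: [b3@5:R b1@8:L b2@11:R]
Beat 5 (R): throw ball3 h=1 -> lands@6:L; in-air after throw: [b3@6:L b1@8:L b2@11:R]
Beat 6 (L): throw ball3 h=6 -> lands@12:L; in-air after throw: [b1@8:L b2@11:R b3@12:L]
Beat 7 (R): throw ball4 h=8 -> lands@15:R; in-air after throw: [b1@8:L b2@11:R b3@12:L b4@15:R]
Beat 8 (L): throw ball1 h=1 -> lands@9:R; in-air after throw: [b1@9:R b2@11:R b3@12:L b4@15:R]
Beat 9 (R): throw ball1 h=1 -> lands@10:L; in-air after throw: [b1@10:L b2@11:R b3@12:L b4@15:R]
Beat 10 (L): throw ball1 h=6 -> lands@16:L; in-air after throw: [b2@11:R b3@12:L b4@15:R b1@16:L]
Beat 11 (R): throw ball2 h=8 -> lands@19:R; in-air after throw: [b3@12:L b4@15:R b1@16:L b2@19:R]
Beat 12 (L): throw ball3 h=1 -> lands@13:R; in-air after throw: [b3@13:R b4@15:R b1@16:L b2@19:R]
Beat 13 (R): throw ball3 h=1 -> lands@14:L; in-air after throw: [b3@14:L b4@15:R b1@16:L b2@19:R]
Beat 14 (L): throw ball3 h=6 -> lands@20:L; in-air after throw: [b4@15:R b1@16:L b2@19:R b3@20:L]
Beat 15 (R): throw ball4 h=8 -> lands@23:R; in-air after throw: [b1@16:L b2@19:R b3@20:L b4@23:R]
Beat 16 (L): throw ball1 h=1 -> lands@17:R; in-air after throw: [b1@17:R b2@19:R b3@20:L b4@23:R]
Beat 17 (R): throw ball1 h=1 -> lands@18:L; in-air after throw: [b1@18:L b2@19:R b3@20:L b4@23:R]
Beat 18 (L): throw ball1 h=6 -> lands@24:L; in-air after throw: [b2@19:R b3@20:L b4@23:R b1@24:L]
Beat 19 (R): throw ball2 h=8 -> lands@27:R; in-air after throw: [b3@20:L b4@23:R b1@24:L b2@27:R]
Ball 2: thrown@3 h=8 -> first land @11; rethrown@11 h=8 -> second land @19

Answer: 11 19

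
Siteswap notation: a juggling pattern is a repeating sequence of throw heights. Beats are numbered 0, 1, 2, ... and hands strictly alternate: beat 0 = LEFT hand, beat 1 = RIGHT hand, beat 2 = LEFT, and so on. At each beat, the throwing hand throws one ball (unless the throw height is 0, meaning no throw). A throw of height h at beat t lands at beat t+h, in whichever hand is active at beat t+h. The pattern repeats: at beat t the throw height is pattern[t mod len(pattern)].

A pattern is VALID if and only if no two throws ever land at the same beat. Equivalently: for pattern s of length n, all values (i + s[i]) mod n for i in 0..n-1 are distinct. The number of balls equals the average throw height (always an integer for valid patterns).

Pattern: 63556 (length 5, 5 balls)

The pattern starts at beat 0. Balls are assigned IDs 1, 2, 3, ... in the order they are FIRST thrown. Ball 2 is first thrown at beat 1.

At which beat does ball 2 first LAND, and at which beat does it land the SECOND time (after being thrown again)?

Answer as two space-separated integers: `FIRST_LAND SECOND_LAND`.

Answer: 4 10

Derivation:
Beat 0 (L): throw ball1 h=6 -> lands@6:L; in-air after throw: [b1@6:L]
Beat 1 (R): throw ball2 h=3 -> lands@4:L; in-air after throw: [b2@4:L b1@6:L]
Beat 2 (L): throw ball3 h=5 -> lands@7:R; in-air after throw: [b2@4:L b1@6:L b3@7:R]
Beat 3 (R): throw ball4 h=5 -> lands@8:L; in-air after throw: [b2@4:L b1@6:L b3@7:R b4@8:L]
Beat 4 (L): throw ball2 h=6 -> lands@10:L; in-air after throw: [b1@6:L b3@7:R b4@8:L b2@10:L]
Beat 5 (R): throw ball5 h=6 -> lands@11:R; in-air after throw: [b1@6:L b3@7:R b4@8:L b2@10:L b5@11:R]
Beat 6 (L): throw ball1 h=3 -> lands@9:R; in-air after throw: [b3@7:R b4@8:L b1@9:R b2@10:L b5@11:R]
Beat 7 (R): throw ball3 h=5 -> lands@12:L; in-air after throw: [b4@8:L b1@9:R b2@10:L b5@11:R b3@12:L]
Beat 8 (L): throw ball4 h=5 -> lands@13:R; in-air after throw: [b1@9:R b2@10:L b5@11:R b3@12:L b4@13:R]
Beat 9 (R): throw ball1 h=6 -> lands@15:R; in-air after throw: [b2@10:L b5@11:R b3@12:L b4@13:R b1@15:R]
Beat 10 (L): throw ball2 h=6 -> lands@16:L; in-air after throw: [b5@11:R b3@12:L b4@13:R b1@15:R b2@16:L]
Ball 2: thrown@1 h=3 -> first land @4; rethrown@4 h=6 -> second land @10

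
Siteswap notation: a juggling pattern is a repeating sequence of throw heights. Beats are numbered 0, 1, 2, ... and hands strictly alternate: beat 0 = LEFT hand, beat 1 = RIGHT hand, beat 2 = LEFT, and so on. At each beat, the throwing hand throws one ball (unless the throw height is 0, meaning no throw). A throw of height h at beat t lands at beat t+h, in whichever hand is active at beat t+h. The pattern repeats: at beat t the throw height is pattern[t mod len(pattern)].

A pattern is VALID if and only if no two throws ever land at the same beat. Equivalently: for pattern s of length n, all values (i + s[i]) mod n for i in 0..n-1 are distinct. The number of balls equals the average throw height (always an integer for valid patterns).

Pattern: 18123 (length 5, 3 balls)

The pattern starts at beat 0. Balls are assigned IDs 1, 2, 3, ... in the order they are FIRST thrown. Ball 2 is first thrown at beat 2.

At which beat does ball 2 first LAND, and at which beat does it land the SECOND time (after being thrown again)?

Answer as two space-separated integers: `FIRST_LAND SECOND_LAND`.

Answer: 3 5

Derivation:
Beat 0 (L): throw ball1 h=1 -> lands@1:R; in-air after throw: [b1@1:R]
Beat 1 (R): throw ball1 h=8 -> lands@9:R; in-air after throw: [b1@9:R]
Beat 2 (L): throw ball2 h=1 -> lands@3:R; in-air after throw: [b2@3:R b1@9:R]
Beat 3 (R): throw ball2 h=2 -> lands@5:R; in-air after throw: [b2@5:R b1@9:R]
Beat 4 (L): throw ball3 h=3 -> lands@7:R; in-air after throw: [b2@5:R b3@7:R b1@9:R]
Beat 5 (R): throw ball2 h=1 -> lands@6:L; in-air after throw: [b2@6:L b3@7:R b1@9:R]
Ball 2: thrown@2 h=1 -> first land @3; rethrown@3 h=2 -> second land @5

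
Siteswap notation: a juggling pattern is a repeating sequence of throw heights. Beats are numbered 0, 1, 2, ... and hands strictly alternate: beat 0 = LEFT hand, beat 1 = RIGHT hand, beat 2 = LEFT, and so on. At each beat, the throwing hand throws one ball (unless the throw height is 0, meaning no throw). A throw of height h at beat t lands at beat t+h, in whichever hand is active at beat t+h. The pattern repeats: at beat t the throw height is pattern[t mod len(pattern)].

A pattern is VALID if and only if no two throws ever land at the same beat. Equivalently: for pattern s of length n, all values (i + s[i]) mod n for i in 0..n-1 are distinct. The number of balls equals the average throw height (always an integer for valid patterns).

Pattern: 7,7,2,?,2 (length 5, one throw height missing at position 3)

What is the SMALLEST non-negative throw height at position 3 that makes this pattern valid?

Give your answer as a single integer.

Answer: 2

Derivation:
i=0: (0 + 7) mod 5 = 2
i=1: (1 + 7) mod 5 = 3
i=2: (2 + 2) mod 5 = 4
i=3: s[i]=? (unknown)
i=4: (4 + 2) mod 5 = 1
Known residues: [1, 2, 3, 4]; need a permutation of 0..4, so missing residue r = 0
Need (3 + s) mod 5 = 0; smallest s = (0 - 3) mod 5 = 2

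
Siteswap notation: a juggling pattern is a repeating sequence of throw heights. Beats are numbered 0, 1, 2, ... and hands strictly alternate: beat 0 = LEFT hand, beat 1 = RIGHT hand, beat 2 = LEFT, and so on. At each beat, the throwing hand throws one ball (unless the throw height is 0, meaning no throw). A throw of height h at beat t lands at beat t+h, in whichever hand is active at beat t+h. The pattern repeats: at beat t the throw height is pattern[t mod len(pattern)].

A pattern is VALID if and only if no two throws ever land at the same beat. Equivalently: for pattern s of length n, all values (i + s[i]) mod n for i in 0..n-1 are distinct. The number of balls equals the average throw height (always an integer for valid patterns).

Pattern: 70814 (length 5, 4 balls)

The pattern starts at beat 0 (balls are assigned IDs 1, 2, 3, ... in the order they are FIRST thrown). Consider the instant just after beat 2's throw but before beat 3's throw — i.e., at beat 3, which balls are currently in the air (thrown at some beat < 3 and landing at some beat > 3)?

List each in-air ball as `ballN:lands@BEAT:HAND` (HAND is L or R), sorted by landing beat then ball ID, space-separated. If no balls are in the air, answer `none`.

Beat 0 (L): throw ball1 h=7 -> lands@7:R; in-air after throw: [b1@7:R]
Beat 2 (L): throw ball2 h=8 -> lands@10:L; in-air after throw: [b1@7:R b2@10:L]
Beat 3 (R): throw ball3 h=1 -> lands@4:L; in-air after throw: [b3@4:L b1@7:R b2@10:L]

Answer: ball1:lands@7:R ball2:lands@10:L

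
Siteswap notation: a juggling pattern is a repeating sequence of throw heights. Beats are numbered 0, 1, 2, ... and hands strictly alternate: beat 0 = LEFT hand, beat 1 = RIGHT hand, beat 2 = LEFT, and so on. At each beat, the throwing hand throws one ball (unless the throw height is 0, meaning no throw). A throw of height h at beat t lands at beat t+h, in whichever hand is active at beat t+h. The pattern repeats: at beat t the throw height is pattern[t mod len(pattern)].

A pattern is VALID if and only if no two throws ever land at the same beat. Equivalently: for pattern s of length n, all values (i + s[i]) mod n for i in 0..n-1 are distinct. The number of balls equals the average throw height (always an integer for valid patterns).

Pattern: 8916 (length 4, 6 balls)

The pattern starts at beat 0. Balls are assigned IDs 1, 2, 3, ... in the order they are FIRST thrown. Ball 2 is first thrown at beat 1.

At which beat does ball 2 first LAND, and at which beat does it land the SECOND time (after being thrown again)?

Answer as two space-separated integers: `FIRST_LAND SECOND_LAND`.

Answer: 10 11

Derivation:
Beat 0 (L): throw ball1 h=8 -> lands@8:L; in-air after throw: [b1@8:L]
Beat 1 (R): throw ball2 h=9 -> lands@10:L; in-air after throw: [b1@8:L b2@10:L]
Beat 2 (L): throw ball3 h=1 -> lands@3:R; in-air after throw: [b3@3:R b1@8:L b2@10:L]
Beat 3 (R): throw ball3 h=6 -> lands@9:R; in-air after throw: [b1@8:L b3@9:R b2@10:L]
Beat 4 (L): throw ball4 h=8 -> lands@12:L; in-air after throw: [b1@8:L b3@9:R b2@10:L b4@12:L]
Beat 5 (R): throw ball5 h=9 -> lands@14:L; in-air after throw: [b1@8:L b3@9:R b2@10:L b4@12:L b5@14:L]
Beat 6 (L): throw ball6 h=1 -> lands@7:R; in-air after throw: [b6@7:R b1@8:L b3@9:R b2@10:L b4@12:L b5@14:L]
Beat 7 (R): throw ball6 h=6 -> lands@13:R; in-air after throw: [b1@8:L b3@9:R b2@10:L b4@12:L b6@13:R b5@14:L]
Beat 8 (L): throw ball1 h=8 -> lands@16:L; in-air after throw: [b3@9:R b2@10:L b4@12:L b6@13:R b5@14:L b1@16:L]
Beat 9 (R): throw ball3 h=9 -> lands@18:L; in-air after throw: [b2@10:L b4@12:L b6@13:R b5@14:L b1@16:L b3@18:L]
Beat 10 (L): throw ball2 h=1 -> lands@11:R; in-air after throw: [b2@11:R b4@12:L b6@13:R b5@14:L b1@16:L b3@18:L]
Beat 11 (R): throw ball2 h=6 -> lands@17:R; in-air after throw: [b4@12:L b6@13:R b5@14:L b1@16:L b2@17:R b3@18:L]
Ball 2: thrown@1 h=9 -> first land @10; rethrown@10 h=1 -> second land @11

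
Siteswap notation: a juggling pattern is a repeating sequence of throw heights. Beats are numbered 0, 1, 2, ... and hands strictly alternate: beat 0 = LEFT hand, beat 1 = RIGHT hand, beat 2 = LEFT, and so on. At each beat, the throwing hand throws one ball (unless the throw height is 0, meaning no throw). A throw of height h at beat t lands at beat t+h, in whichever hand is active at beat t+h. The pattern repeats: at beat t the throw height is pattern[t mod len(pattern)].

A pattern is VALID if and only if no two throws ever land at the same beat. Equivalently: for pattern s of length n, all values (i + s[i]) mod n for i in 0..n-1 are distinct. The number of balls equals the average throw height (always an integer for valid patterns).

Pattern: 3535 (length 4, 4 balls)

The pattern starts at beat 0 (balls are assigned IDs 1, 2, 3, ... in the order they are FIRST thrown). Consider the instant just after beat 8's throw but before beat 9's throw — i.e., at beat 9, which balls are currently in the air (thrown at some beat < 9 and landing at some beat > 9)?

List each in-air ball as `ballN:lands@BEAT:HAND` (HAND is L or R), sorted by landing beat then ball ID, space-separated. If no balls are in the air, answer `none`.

Beat 0 (L): throw ball1 h=3 -> lands@3:R; in-air after throw: [b1@3:R]
Beat 1 (R): throw ball2 h=5 -> lands@6:L; in-air after throw: [b1@3:R b2@6:L]
Beat 2 (L): throw ball3 h=3 -> lands@5:R; in-air after throw: [b1@3:R b3@5:R b2@6:L]
Beat 3 (R): throw ball1 h=5 -> lands@8:L; in-air after throw: [b3@5:R b2@6:L b1@8:L]
Beat 4 (L): throw ball4 h=3 -> lands@7:R; in-air after throw: [b3@5:R b2@6:L b4@7:R b1@8:L]
Beat 5 (R): throw ball3 h=5 -> lands@10:L; in-air after throw: [b2@6:L b4@7:R b1@8:L b3@10:L]
Beat 6 (L): throw ball2 h=3 -> lands@9:R; in-air after throw: [b4@7:R b1@8:L b2@9:R b3@10:L]
Beat 7 (R): throw ball4 h=5 -> lands@12:L; in-air after throw: [b1@8:L b2@9:R b3@10:L b4@12:L]
Beat 8 (L): throw ball1 h=3 -> lands@11:R; in-air after throw: [b2@9:R b3@10:L b1@11:R b4@12:L]
Beat 9 (R): throw ball2 h=5 -> lands@14:L; in-air after throw: [b3@10:L b1@11:R b4@12:L b2@14:L]

Answer: ball3:lands@10:L ball1:lands@11:R ball4:lands@12:L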